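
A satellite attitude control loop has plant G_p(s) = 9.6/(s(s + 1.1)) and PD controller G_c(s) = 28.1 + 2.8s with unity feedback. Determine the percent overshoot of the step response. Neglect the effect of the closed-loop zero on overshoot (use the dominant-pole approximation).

Forward path: (28.1 + 2.8s)·9.6/(s(s+1.1)). The closed-loop characteristic equation is s² + (1.1 + 9.6·2.8)s + 9.6·28.1 = 0.
That is s² + 27.98s + 269.8 = 0, so ω_n = 16.42 rad/s and ζ = 27.98/(2·16.42) = 0.8518.
%OS = 100·exp(−πζ/√(1−ζ²)) = 0.605%.

0.605%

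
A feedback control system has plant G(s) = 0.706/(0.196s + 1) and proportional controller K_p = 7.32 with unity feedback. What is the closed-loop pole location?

Closed loop: T(s) = K_p·G/(1+K_p·G) = 5.168/(0.196s + 1 + 5.168), with pole at s = −(1 + 5.168)/0.196 = −31.47.

s = -31.47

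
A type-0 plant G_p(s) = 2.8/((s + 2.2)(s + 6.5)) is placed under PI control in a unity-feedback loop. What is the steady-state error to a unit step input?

The PI controller's integrator makes the forward path type 1, so e_ss to a step is zero.

0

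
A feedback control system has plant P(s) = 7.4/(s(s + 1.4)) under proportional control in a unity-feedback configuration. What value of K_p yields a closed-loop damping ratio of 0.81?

K_p = 0.101

Closed-loop characteristic equation: s² + 1.4s + K_p·7.4 = 0.
So ω_n = √(7.4K_p) and 2ζω_n = 1.4, giving ζ = 1.4/(2√(7.4K_p)).
Setting ζ = 0.81: √(7.4K_p) = 1.4/(2·0.81) = 0.8642, so K_p = 0.7468/7.4 = 0.101.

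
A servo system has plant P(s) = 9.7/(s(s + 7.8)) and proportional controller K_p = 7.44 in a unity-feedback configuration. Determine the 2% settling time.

The closed-loop denominator s² + 7.8s + 72.17 gives ω_n = √72.17 = 8.495 and ζ = 7.8/(2ω_n) = 0.4591.
2% settling time T_s ≈ 4/(ζω_n) = 4/3.9 = 1.03 s.

T_s ≈ 1.03 s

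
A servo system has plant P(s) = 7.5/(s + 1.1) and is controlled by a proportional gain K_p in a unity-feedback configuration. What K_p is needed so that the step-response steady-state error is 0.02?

For a type-0 loop with proportional control, e_ss = 1/(1 + K_p·P(0)).
P(0) = 6.818. Require 1/(1 + K_p·6.818) = 0.02, so 1 + 6.818·K_p = 50.
K_p = (50 − 1)/6.818 = 7.19.

K_p = 7.19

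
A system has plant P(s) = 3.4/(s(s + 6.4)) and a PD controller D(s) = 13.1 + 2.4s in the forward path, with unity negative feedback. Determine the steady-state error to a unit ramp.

The loop has one pole at the origin (type 1). Velocity error constant K_v = lim_{s→0} s·D(s)P(s) = 13.1·3.4/6.4 = 6.959.
Steady-state error to a unit ramp: e_ss = 1/K_v = 0.144.

0.144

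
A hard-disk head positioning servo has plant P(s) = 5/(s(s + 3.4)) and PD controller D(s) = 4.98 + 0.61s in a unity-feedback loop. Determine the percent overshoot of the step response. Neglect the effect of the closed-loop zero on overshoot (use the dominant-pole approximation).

6.99%

Forward path: (4.98 + 0.61s)·5/(s(s+3.4)). The closed-loop characteristic equation is s² + (3.4 + 5·0.61)s + 5·4.98 = 0.
That is s² + 6.45s + 24.9 = 0, so ω_n = 4.99 rad/s and ζ = 6.45/(2·4.99) = 0.6463.
%OS = 100·exp(−πζ/√(1−ζ²)) = 6.99%.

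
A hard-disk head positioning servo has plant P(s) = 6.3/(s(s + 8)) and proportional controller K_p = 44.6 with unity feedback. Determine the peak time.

T_p = 0.193 s

The closed-loop denominator s² + 8s + 281 gives ω_n = √281 = 16.76 and ζ = 8/(2ω_n) = 0.2386.
Damped frequency ω_d = ω_n√(1−ζ²) = 16.28 rad/s, so peak time T_p = π/ω_d = 0.193 s.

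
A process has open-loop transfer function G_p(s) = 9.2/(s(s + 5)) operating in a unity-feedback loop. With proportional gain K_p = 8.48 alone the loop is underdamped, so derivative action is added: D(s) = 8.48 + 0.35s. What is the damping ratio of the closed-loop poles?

Forward path: (8.48 + 0.35s)·9.2/(s(s+5)). The closed-loop characteristic equation is s² + (5 + 9.2·0.35)s + 9.2·8.48 = 0.
That is s² + 8.22s + 78.02 = 0, so ω_n = 8.833 rad/s and ζ = 8.22/(2·8.833) = 0.4653.

ζ = 0.465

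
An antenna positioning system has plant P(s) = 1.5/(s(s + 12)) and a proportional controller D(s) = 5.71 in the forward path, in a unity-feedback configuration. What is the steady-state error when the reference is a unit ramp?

1.4

The loop has one pole at the origin (type 1). Velocity error constant K_v = lim_{s→0} s·D(s)P(s) = 5.71·1.5/12 = 0.7137.
Steady-state error to a unit ramp: e_ss = 1/K_v = 1.4.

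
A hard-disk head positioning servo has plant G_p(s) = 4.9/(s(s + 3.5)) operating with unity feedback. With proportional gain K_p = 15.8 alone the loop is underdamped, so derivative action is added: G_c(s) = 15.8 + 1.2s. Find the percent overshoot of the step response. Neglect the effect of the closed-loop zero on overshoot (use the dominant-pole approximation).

13.8%

Forward path: (15.8 + 1.2s)·4.9/(s(s+3.5)). The closed-loop characteristic equation is s² + (3.5 + 4.9·1.2)s + 4.9·15.8 = 0.
That is s² + 9.38s + 77.42 = 0, so ω_n = 8.799 rad/s and ζ = 9.38/(2·8.799) = 0.533.
%OS = 100·exp(−πζ/√(1−ζ²)) = 13.8%.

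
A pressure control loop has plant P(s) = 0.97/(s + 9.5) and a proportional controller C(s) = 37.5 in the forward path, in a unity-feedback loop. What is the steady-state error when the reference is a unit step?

0.207

The loop is type 0. Static position error constant K_pos = C(0)·P(0) = 37.5·0.1021 = 3.829.
Steady-state error to a unit step: e_ss = 1/(1+K_pos) = 1/4.829 = 0.207.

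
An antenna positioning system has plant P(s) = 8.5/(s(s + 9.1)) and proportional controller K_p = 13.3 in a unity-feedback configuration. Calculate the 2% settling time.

T_s ≈ 0.879 s

The closed-loop denominator s² + 9.1s + 113.1 gives ω_n = √113.1 = 10.63 and ζ = 9.1/(2ω_n) = 0.4279.
2% settling time T_s ≈ 4/(ζω_n) = 4/4.55 = 0.879 s.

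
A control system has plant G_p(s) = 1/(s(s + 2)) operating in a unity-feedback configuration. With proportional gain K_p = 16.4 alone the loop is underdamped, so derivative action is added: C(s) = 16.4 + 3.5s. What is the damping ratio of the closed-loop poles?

Forward path: (16.4 + 3.5s)·1/(s(s+2)). The closed-loop characteristic equation is s² + (2 + 1·3.5)s + 1·16.4 = 0.
That is s² + 5.5s + 16.4 = 0, so ω_n = 4.05 rad/s and ζ = 5.5/(2·4.05) = 0.6791.

ζ = 0.679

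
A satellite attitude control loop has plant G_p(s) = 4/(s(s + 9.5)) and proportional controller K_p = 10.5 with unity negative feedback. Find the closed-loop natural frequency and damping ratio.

With unity feedback the closed-loop characteristic equation is s² + 9.5s + 10.5·4 = s² + 9.5s + 42 = 0.
Matching s² + 2ζω_n s + ω_n²: ω_n = √42 = 6.481 rad/s and 2ζω_n = 9.5, so ζ = 9.5/(2·6.481) = 0.733.

ω_n = 6.48 rad/s, ζ = 0.733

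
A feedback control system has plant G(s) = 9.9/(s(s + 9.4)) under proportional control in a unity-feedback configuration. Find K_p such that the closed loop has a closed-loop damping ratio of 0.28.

K_p = 28.5

Closed-loop characteristic equation: s² + 9.4s + K_p·9.9 = 0.
So ω_n = √(9.9K_p) and 2ζω_n = 9.4, giving ζ = 9.4/(2√(9.9K_p)).
Setting ζ = 0.28: √(9.9K_p) = 9.4/(2·0.28) = 16.79, so K_p = 281.8/9.9 = 28.5.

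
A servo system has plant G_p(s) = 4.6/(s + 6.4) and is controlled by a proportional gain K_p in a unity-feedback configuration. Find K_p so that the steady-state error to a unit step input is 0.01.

K_p = 138

For a type-0 loop with proportional control, e_ss = 1/(1 + K_p·G_p(0)).
G_p(0) = 0.7187. Require 1/(1 + K_p·0.7187) = 0.01, so 1 + 0.7187·K_p = 100.
K_p = (100 − 1)/0.7187 = 138.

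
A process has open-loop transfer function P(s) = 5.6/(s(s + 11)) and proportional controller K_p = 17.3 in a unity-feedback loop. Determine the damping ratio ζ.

ζ = 0.559

The closed-loop denominator is s(s+11) + 17.3·5.6 = s² + 11s + 96.88.
So ω_n² = 96.88 ⇒ ω_n = 9.843 rad/s, and ζ = 11/(2ω_n) = 0.559.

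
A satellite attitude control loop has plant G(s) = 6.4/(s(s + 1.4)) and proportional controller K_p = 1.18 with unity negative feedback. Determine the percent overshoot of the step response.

43.7%

The closed-loop denominator s² + 1.4s + 7.552 gives ω_n = √7.552 = 2.748 and ζ = 1.4/(2ω_n) = 0.2547.
%OS = 100·exp(−πζ/√(1−ζ²)) = 100·exp(−π·0.2547/√0.9351) = 43.7%.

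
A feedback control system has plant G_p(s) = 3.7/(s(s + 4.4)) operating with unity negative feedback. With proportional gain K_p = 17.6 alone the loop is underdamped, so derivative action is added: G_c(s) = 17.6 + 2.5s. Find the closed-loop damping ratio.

Forward path: (17.6 + 2.5s)·3.7/(s(s+4.4)). The closed-loop characteristic equation is s² + (4.4 + 3.7·2.5)s + 3.7·17.6 = 0.
That is s² + 13.65s + 65.12 = 0, so ω_n = 8.07 rad/s and ζ = 13.65/(2·8.07) = 0.8458.

ζ = 0.846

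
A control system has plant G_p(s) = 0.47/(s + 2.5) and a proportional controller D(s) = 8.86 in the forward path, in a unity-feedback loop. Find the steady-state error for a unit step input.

0.375

The loop is type 0. Static position error constant K_pos = D(0)·G_p(0) = 8.86·0.188 = 1.666.
Steady-state error to a unit step: e_ss = 1/(1+K_pos) = 1/2.666 = 0.375.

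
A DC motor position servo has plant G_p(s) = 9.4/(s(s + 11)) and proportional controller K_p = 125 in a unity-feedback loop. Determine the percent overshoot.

60%

From 1 + K_pG_p(s) = 0: s² + 11s + 1175 = 0 ⇒ ω_n = 34.28, ζ = 0.1605.
%OS = 100·exp(−πζ/√(1−ζ²)) = 100·exp(−π·0.1605/√0.9743) = 60%.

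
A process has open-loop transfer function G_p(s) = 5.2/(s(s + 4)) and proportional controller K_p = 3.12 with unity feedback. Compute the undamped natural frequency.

1 + K_p·G_p(s) = 0 gives s² + 4s + 16.22 = 0.
So ω_n² = 16.22 ⇒ ω_n = 4.028 rad/s, and ζ = 4/(2ω_n) = 0.497.

ω_n = 4.03 rad/s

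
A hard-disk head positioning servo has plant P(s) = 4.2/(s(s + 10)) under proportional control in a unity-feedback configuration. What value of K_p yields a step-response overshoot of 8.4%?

K_p = 15.5

From %OS = 100·exp(−πζ/√(1−ζ²)) = 8.4%, ζ = −ln(0.084)/√(π²+ln²(0.084)) = 0.6191.
Characteristic equation s² + 10s + 4.2K_p = 0 gives ζ = 10/(2√(4.2K_p)).
Setting ζ = 0.6191: √(4.2K_p) = 10/(2·0.6191) = 8.076, so K_p = 65.22/4.2 = 15.5.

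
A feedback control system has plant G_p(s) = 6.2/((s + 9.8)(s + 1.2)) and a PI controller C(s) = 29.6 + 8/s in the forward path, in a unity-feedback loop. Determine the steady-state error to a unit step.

The open loop C(s)G_p(s) has a pole at the origin (type 1), so the static position error constant is infinite and e_ss = 1/(1+∞) = 0.

0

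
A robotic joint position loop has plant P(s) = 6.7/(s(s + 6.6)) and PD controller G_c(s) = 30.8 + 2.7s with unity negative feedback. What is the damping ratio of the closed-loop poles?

Forward path: (30.8 + 2.7s)·6.7/(s(s+6.6)). The closed-loop characteristic equation is s² + (6.6 + 6.7·2.7)s + 6.7·30.8 = 0.
That is s² + 24.69s + 206.4 = 0, so ω_n = 14.37 rad/s and ζ = 24.69/(2·14.37) = 0.8594.

ζ = 0.859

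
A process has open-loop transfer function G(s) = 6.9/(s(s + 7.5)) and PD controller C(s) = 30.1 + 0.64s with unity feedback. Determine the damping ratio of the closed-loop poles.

Forward path: (30.1 + 0.64s)·6.9/(s(s+7.5)). The closed-loop characteristic equation is s² + (7.5 + 6.9·0.64)s + 6.9·30.1 = 0.
That is s² + 11.92s + 207.7 = 0, so ω_n = 14.41 rad/s and ζ = 11.92/(2·14.41) = 0.4134.

ζ = 0.413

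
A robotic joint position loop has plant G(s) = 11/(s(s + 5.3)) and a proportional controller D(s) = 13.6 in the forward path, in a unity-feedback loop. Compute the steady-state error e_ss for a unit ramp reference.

The loop has one pole at the origin (type 1). Velocity error constant K_v = lim_{s→0} s·D(s)G(s) = 13.6·11/5.3 = 28.23.
Steady-state error to a unit ramp: e_ss = 1/K_v = 0.0354.

0.0354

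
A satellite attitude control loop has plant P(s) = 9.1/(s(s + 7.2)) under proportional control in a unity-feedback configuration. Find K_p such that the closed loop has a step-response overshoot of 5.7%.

K_p = 3.14

From %OS = 100·exp(−πζ/√(1−ζ²)) = 5.7%, ζ = −ln(0.057)/√(π²+ln²(0.057)) = 0.6738.
Characteristic equation s² + 7.2s + 9.1K_p = 0 gives ζ = 7.2/(2√(9.1K_p)).
Setting ζ = 0.6738: √(9.1K_p) = 7.2/(2·0.6738) = 5.343, so K_p = 28.55/9.1 = 3.14.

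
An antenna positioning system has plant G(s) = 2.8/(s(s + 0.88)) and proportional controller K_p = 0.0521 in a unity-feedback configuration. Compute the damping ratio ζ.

ζ = 1.15

1 + K_p·G(s) = 0 gives s² + 0.88s + 0.1459 = 0.
Matching s² + 2ζω_n s + ω_n²: ω_n = √0.1459 = 0.3819 rad/s and 2ζω_n = 0.88, so ζ = 0.88/(2·0.3819) = 1.15.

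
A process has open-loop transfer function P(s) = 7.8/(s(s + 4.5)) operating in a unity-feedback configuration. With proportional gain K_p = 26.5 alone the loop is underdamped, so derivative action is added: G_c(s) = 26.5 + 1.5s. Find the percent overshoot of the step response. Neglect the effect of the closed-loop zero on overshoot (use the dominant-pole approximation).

11.7%

Forward path: (26.5 + 1.5s)·7.8/(s(s+4.5)). The closed-loop characteristic equation is s² + (4.5 + 7.8·1.5)s + 7.8·26.5 = 0.
That is s² + 16.2s + 206.7 = 0, so ω_n = 14.38 rad/s and ζ = 16.2/(2·14.38) = 0.5634.
%OS = 100·exp(−πζ/√(1−ζ²)) = 11.7%.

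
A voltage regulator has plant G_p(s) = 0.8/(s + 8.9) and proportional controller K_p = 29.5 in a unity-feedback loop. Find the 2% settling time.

Closed-loop transfer function: T(s) = K_p·G_p(s)/(1 + K_p·G_p(s)) = 23.6/(s + 8.9 + 23.6) = 23.6/(s + 32.5).
Time constant τ = 1/32.5 = 0.03077 s, so the 2% settling time is about 4τ = 0.123 s.

T_s ≈ 0.123 s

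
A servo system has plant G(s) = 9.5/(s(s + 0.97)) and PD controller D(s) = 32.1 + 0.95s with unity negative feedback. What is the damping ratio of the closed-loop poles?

Forward path: (32.1 + 0.95s)·9.5/(s(s+0.97)). The closed-loop characteristic equation is s² + (0.97 + 9.5·0.95)s + 9.5·32.1 = 0.
That is s² + 9.995s + 304.9 = 0, so ω_n = 17.46 rad/s and ζ = 9.995/(2·17.46) = 0.2862.

ζ = 0.286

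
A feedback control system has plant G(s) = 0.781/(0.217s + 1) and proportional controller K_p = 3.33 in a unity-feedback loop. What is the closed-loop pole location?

Closed loop: T(s) = K_p·G/(1+K_p·G) = 2.601/(0.217s + 1 + 2.601), with pole at s = −(1 + 2.601)/0.217 = −16.59.

s = -16.59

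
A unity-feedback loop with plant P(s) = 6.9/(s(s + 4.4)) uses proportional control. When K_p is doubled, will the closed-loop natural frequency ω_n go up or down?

ω_n = √(6.9·K_p), which grows with K_p.

increase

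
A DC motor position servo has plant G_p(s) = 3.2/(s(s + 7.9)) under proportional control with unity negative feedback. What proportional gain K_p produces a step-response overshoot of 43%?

From %OS = 100·exp(−πζ/√(1−ζ²)) = 43%, ζ = −ln(0.43)/√(π²+ln²(0.43)) = 0.2594.
Characteristic equation s² + 7.9s + 3.2K_p = 0 gives ζ = 7.9/(2√(3.2K_p)).
Setting ζ = 0.2594: √(3.2K_p) = 7.9/(2·0.2594) = 15.22, so K_p = 231.8/3.2 = 72.4.

K_p = 72.4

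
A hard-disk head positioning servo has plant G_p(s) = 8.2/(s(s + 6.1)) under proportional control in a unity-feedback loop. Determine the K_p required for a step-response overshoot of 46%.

K_p = 19.7

From %OS = 100·exp(−πζ/√(1−ζ²)) = 46%, ζ = −ln(0.46)/√(π²+ln²(0.46)) = 0.24.
Characteristic equation s² + 6.1s + 8.2K_p = 0 gives ζ = 6.1/(2√(8.2K_p)).
Setting ζ = 0.24: √(8.2K_p) = 6.1/(2·0.24) = 12.71, so K_p = 161.6/8.2 = 19.7.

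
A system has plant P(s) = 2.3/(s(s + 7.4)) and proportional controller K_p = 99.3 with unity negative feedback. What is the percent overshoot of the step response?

45.2%

The closed-loop denominator s² + 7.4s + 228.4 gives ω_n = √228.4 = 15.11 and ζ = 7.4/(2ω_n) = 0.2448.
%OS = 100·exp(−πζ/√(1−ζ²)) = 100·exp(−π·0.2448/√0.9401) = 45.2%.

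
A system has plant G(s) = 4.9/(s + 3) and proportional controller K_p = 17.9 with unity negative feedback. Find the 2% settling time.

Closed-loop transfer function: T(s) = K_p·G(s)/(1 + K_p·G(s)) = 87.71/(s + 3 + 87.71) = 87.71/(s + 90.71).
Time constant τ = 1/90.71 = 0.01102 s, so the 2% settling time is about 4τ = 0.0441 s.

T_s ≈ 0.0441 s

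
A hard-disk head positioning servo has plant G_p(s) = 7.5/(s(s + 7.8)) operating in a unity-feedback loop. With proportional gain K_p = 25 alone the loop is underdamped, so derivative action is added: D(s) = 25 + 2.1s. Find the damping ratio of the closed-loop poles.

Forward path: (25 + 2.1s)·7.5/(s(s+7.8)). The closed-loop characteristic equation is s² + (7.8 + 7.5·2.1)s + 7.5·25 = 0.
That is s² + 23.55s + 187.5 = 0, so ω_n = 13.69 rad/s and ζ = 23.55/(2·13.69) = 0.8599.

ζ = 0.86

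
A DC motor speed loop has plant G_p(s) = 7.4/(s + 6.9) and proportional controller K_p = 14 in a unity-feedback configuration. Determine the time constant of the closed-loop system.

τ = 0.00905 s

Closed-loop transfer function: T(s) = K_p·G_p(s)/(1 + K_p·G_p(s)) = 103.6/(s + 6.9 + 103.6) = 103.6/(s + 110.5).
Time constant τ = 1/110.5 = 0.00905 s.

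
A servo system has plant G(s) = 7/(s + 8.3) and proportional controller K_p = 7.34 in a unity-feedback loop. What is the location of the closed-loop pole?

s = -59.68

Closed-loop transfer function: T(s) = K_p·G(s)/(1 + K_p·G(s)) = 51.38/(s + 8.3 + 51.38) = 51.38/(s + 59.68).
The closed-loop pole is at s = −59.68.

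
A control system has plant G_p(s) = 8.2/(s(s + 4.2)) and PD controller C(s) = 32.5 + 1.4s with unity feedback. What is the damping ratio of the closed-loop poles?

ζ = 0.48

Forward path: (32.5 + 1.4s)·8.2/(s(s+4.2)). The closed-loop characteristic equation is s² + (4.2 + 8.2·1.4)s + 8.2·32.5 = 0.
That is s² + 15.68s + 266.5 = 0, so ω_n = 16.32 rad/s and ζ = 15.68/(2·16.32) = 0.4803.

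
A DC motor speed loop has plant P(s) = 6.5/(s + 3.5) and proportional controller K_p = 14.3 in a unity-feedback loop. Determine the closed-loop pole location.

Closed-loop transfer function: T(s) = K_p·P(s)/(1 + K_p·P(s)) = 92.95/(s + 3.5 + 92.95) = 92.95/(s + 96.45).
The closed-loop pole is at s = −96.45.

s = -96.45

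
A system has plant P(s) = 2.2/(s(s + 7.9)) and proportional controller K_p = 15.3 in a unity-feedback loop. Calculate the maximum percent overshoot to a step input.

5.39%

The closed-loop denominator s² + 7.9s + 33.66 gives ω_n = √33.66 = 5.802 and ζ = 7.9/(2ω_n) = 0.6808.
%OS = 100·exp(−πζ/√(1−ζ²)) = 100·exp(−π·0.6808/√0.5365) = 5.39%.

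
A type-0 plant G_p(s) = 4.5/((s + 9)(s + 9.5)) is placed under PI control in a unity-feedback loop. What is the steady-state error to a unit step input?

0

The PI controller's integrator makes the forward path type 1, so e_ss to a step is zero.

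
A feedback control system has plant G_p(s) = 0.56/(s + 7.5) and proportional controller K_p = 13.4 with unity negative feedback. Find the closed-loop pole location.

Closed-loop transfer function: T(s) = K_p·G_p(s)/(1 + K_p·G_p(s)) = 7.504/(s + 7.5 + 7.504) = 7.504/(s + 15).
The closed-loop pole is at s = −15.

s = -15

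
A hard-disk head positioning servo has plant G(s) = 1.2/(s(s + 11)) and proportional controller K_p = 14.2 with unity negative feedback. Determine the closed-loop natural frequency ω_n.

With unity feedback the closed-loop characteristic equation is s² + 11s + 14.2·1.2 = s² + 11s + 17.04 = 0.
Matching s² + 2ζω_n s + ω_n²: ω_n = √17.04 = 4.128 rad/s and 2ζω_n = 11, so ζ = 11/(2·4.128) = 1.33.

ω_n = 4.13 rad/s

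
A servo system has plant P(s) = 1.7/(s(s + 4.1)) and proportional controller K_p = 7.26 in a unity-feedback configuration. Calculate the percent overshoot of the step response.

10.5%

The closed-loop denominator s² + 4.1s + 12.34 gives ω_n = √12.34 = 3.513 and ζ = 4.1/(2ω_n) = 0.5835.
%OS = 100·exp(−πζ/√(1−ζ²)) = 100·exp(−π·0.5835/√0.6595) = 10.5%.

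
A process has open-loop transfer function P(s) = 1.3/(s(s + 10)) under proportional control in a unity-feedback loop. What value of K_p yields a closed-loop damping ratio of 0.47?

Closed-loop characteristic equation: s² + 10s + K_p·1.3 = 0.
So ω_n = √(1.3K_p) and 2ζω_n = 10, giving ζ = 10/(2√(1.3K_p)).
Setting ζ = 0.47: √(1.3K_p) = 10/(2·0.47) = 10.64, so K_p = 113.2/1.3 = 87.1.

K_p = 87.1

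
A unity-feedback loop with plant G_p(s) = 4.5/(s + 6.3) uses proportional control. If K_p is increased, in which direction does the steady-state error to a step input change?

decrease

e_ss = 1/(1 + K_p·G_p(0)); a larger K_p raises the denominator, so e_ss decreases.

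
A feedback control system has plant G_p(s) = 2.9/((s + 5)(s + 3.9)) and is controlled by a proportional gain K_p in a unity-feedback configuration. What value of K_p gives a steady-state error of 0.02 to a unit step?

The loop is type 0, so e_ss(step) = 1/(1 + K_pos) with K_pos = K_p·G_p(0).
G_p(0) = 0.1487. Require 1/(1 + K_p·0.1487) = 0.02, so 1 + 0.1487·K_p = 50.
K_p = (50 − 1)/0.1487 = 329.

K_p = 329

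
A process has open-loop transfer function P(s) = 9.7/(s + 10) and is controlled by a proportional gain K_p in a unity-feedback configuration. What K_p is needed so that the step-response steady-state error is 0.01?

Steady-state error for a unit step on this type-0 loop is 1/(1 + K_p·P(0)).
P(0) = 0.97. Require 1/(1 + K_p·0.97) = 0.01, so 1 + 0.97·K_p = 100.
K_p = (100 − 1)/0.97 = 102.

K_p = 102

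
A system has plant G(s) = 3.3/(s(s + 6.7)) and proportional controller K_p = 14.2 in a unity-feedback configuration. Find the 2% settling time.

T_s ≈ 1.19 s

From 1 + K_pG(s) = 0: s² + 6.7s + 46.86 = 0 ⇒ ω_n = 6.845, ζ = 0.4894.
2% settling time T_s ≈ 4/(ζω_n) = 4/3.35 = 1.19 s.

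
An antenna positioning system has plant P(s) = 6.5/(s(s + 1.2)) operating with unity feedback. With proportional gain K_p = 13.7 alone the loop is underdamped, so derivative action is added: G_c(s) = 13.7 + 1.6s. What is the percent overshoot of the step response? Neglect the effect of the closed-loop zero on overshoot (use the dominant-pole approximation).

8.65%

Forward path: (13.7 + 1.6s)·6.5/(s(s+1.2)). The closed-loop characteristic equation is s² + (1.2 + 6.5·1.6)s + 6.5·13.7 = 0.
That is s² + 11.6s + 89.05 = 0, so ω_n = 9.437 rad/s and ζ = 11.6/(2·9.437) = 0.6146.
%OS = 100·exp(−πζ/√(1−ζ²)) = 8.65%.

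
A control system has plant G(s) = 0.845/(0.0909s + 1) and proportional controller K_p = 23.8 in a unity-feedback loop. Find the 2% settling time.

Closed loop: T(s) = K_p·G/(1+K_p·G) = 20.11/(0.0909s + 1 + 20.11), with pole at s = −(1 + 20.11)/0.0909 = −232.2.
τ = 1/232.2 = 0.004306 s, so 2% settling time ≈ 4τ = 0.0172 s.

T_s ≈ 0.0172 s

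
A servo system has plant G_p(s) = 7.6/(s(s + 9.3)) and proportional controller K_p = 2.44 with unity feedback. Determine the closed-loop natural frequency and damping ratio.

1 + K_p·G_p(s) = 0 gives s² + 9.3s + 18.54 = 0.
Matching s² + 2ζω_n s + ω_n²: ω_n = √18.54 = 4.306 rad/s and 2ζω_n = 9.3, so ζ = 9.3/(2·4.306) = 1.08.

ω_n = 4.31 rad/s, ζ = 1.08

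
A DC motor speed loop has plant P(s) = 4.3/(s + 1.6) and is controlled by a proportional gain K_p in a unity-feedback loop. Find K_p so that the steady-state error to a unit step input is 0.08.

K_p = 4.28

Steady-state error for a unit step on this type-0 loop is 1/(1 + K_p·P(0)).
P(0) = 2.687. Require 1/(1 + K_p·2.687) = 0.08, so 1 + 2.687·K_p = 12.5.
K_p = (12.5 − 1)/2.687 = 4.28.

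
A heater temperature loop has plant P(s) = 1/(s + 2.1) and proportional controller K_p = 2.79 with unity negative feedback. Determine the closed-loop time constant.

Closed-loop transfer function: T(s) = K_p·P(s)/(1 + K_p·P(s)) = 2.79/(s + 2.1 + 2.79) = 2.79/(s + 4.89).
Time constant τ = 1/4.89 = 0.204 s.

τ = 0.204 s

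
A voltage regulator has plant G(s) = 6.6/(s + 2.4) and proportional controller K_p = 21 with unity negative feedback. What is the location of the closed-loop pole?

Closed-loop transfer function: T(s) = K_p·G(s)/(1 + K_p·G(s)) = 138.6/(s + 2.4 + 138.6) = 138.6/(s + 141).
The closed-loop pole is at s = −141.

s = -141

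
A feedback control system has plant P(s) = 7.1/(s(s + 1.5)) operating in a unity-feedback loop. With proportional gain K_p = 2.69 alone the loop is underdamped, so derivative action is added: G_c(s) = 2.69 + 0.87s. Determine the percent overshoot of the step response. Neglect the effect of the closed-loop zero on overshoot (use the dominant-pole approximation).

0.311%

Forward path: (2.69 + 0.87s)·7.1/(s(s+1.5)). The closed-loop characteristic equation is s² + (1.5 + 7.1·0.87)s + 7.1·2.69 = 0.
That is s² + 7.677s + 19.1 = 0, so ω_n = 4.37 rad/s and ζ = 7.677/(2·4.37) = 0.8783.
%OS = 100·exp(−πζ/√(1−ζ²)) = 0.311%.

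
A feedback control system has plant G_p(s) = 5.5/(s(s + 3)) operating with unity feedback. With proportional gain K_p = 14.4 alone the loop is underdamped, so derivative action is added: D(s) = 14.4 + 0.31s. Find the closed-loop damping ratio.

ζ = 0.264

Forward path: (14.4 + 0.31s)·5.5/(s(s+3)). The closed-loop characteristic equation is s² + (3 + 5.5·0.31)s + 5.5·14.4 = 0.
That is s² + 4.705s + 79.2 = 0, so ω_n = 8.899 rad/s and ζ = 4.705/(2·8.899) = 0.2643.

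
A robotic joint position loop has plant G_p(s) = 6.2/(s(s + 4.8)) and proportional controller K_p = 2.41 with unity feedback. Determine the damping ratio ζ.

1 + K_p·G_p(s) = 0 gives s² + 4.8s + 14.94 = 0.
So ω_n² = 14.94 ⇒ ω_n = 3.865 rad/s, and ζ = 4.8/(2ω_n) = 0.621.

ζ = 0.621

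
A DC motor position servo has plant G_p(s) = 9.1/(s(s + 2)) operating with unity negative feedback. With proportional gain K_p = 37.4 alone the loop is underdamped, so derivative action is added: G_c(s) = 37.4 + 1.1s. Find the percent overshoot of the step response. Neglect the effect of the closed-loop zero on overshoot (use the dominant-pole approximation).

Forward path: (37.4 + 1.1s)·9.1/(s(s+2)). The closed-loop characteristic equation is s² + (2 + 9.1·1.1)s + 9.1·37.4 = 0.
That is s² + 12.01s + 340.3 = 0, so ω_n = 18.45 rad/s and ζ = 12.01/(2·18.45) = 0.3255.
%OS = 100·exp(−πζ/√(1−ζ²)) = 33.9%.

33.9%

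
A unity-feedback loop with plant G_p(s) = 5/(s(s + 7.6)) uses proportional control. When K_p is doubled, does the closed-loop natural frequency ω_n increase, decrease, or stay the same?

increase

ω_n = √(5·K_p), which grows with K_p.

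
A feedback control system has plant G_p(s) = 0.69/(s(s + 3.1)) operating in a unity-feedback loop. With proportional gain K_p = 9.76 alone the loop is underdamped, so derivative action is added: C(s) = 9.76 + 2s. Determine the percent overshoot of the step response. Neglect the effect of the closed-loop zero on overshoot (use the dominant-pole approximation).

0.465%

Forward path: (9.76 + 2s)·0.69/(s(s+3.1)). The closed-loop characteristic equation is s² + (3.1 + 0.69·2)s + 0.69·9.76 = 0.
That is s² + 4.48s + 6.734 = 0, so ω_n = 2.595 rad/s and ζ = 4.48/(2·2.595) = 0.8632.
%OS = 100·exp(−πζ/√(1−ζ²)) = 0.465%.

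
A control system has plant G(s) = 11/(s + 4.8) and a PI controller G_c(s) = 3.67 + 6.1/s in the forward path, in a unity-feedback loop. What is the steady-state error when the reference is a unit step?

0

The open loop G_c(s)G(s) has a pole at the origin (type 1), so the static position error constant is infinite and e_ss = 1/(1+∞) = 0.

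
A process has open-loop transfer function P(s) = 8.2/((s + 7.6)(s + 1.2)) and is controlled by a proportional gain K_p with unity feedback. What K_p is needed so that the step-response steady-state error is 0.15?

K_p = 6.3

Steady-state error for a unit step on this type-0 loop is 1/(1 + K_p·P(0)).
P(0) = 0.8991. Require 1/(1 + K_p·0.8991) = 0.15, so 1 + 0.8991·K_p = 6.667.
K_p = (6.667 − 1)/0.8991 = 6.3.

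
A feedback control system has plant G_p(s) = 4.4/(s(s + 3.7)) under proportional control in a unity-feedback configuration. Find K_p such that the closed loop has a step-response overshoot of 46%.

From %OS = 100·exp(−πζ/√(1−ζ²)) = 46%, ζ = −ln(0.46)/√(π²+ln²(0.46)) = 0.24.
Characteristic equation s² + 3.7s + 4.4K_p = 0 gives ζ = 3.7/(2√(4.4K_p)).
Setting ζ = 0.24: √(4.4K_p) = 3.7/(2·0.24) = 7.71, so K_p = 59.44/4.4 = 13.5.

K_p = 13.5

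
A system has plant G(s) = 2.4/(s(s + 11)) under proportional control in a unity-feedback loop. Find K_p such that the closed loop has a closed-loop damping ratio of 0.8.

Closed-loop characteristic equation: s² + 11s + K_p·2.4 = 0.
So ω_n = √(2.4K_p) and 2ζω_n = 11, giving ζ = 11/(2√(2.4K_p)).
Setting ζ = 0.8: √(2.4K_p) = 11/(2·0.8) = 6.875, so K_p = 47.27/2.4 = 19.7.

K_p = 19.7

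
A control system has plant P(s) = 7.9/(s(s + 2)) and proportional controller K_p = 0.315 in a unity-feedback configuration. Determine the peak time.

T_p = 2.57 s

The closed-loop denominator s² + 2s + 2.489 gives ω_n = √2.489 = 1.577 and ζ = 2/(2ω_n) = 0.6339.
Damped frequency ω_d = ω_n√(1−ζ²) = 1.22 rad/s, so peak time T_p = π/ω_d = 2.57 s.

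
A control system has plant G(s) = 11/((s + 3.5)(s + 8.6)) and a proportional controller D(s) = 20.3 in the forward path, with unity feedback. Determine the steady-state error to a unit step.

0.119

The loop is type 0. Static position error constant K_pos = D(0)·G(0) = 20.3·0.3654 = 7.419.
Steady-state error to a unit step: e_ss = 1/(1+K_pos) = 1/8.419 = 0.119.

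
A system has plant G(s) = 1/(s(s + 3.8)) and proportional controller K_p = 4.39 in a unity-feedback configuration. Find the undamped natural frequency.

ω_n = 2.1 rad/s

With unity feedback the closed-loop characteristic equation is s² + 3.8s + 4.39·1 = s² + 3.8s + 4.39 = 0.
Matching s² + 2ζω_n s + ω_n²: ω_n = √4.39 = 2.095 rad/s and 2ζω_n = 3.8, so ζ = 3.8/(2·2.095) = 0.907.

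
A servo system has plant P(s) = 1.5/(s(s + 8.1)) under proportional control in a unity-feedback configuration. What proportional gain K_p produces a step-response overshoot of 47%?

From %OS = 100·exp(−πζ/√(1−ζ²)) = 47%, ζ = −ln(0.47)/√(π²+ln²(0.47)) = 0.2337.
Characteristic equation s² + 8.1s + 1.5K_p = 0 gives ζ = 8.1/(2√(1.5K_p)).
Setting ζ = 0.2337: √(1.5K_p) = 8.1/(2·0.2337) = 17.33, so K_p = 300.4/1.5 = 200.

K_p = 200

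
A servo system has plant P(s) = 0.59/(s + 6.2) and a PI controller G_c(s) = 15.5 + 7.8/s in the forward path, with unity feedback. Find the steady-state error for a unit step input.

0

The open loop G_c(s)P(s) has a pole at the origin (type 1), so the static position error constant is infinite and e_ss = 1/(1+∞) = 0.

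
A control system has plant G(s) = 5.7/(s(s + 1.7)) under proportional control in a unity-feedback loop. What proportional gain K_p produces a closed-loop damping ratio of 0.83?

Closed-loop characteristic equation: s² + 1.7s + K_p·5.7 = 0.
So ω_n = √(5.7K_p) and 2ζω_n = 1.7, giving ζ = 1.7/(2√(5.7K_p)).
Setting ζ = 0.83: √(5.7K_p) = 1.7/(2·0.83) = 1.024, so K_p = 1.049/5.7 = 0.184.

K_p = 0.184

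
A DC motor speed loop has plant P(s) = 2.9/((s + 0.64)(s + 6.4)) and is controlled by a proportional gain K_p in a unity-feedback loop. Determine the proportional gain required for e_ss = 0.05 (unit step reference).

For a type-0 loop with proportional control, e_ss = 1/(1 + K_p·P(0)).
P(0) = 0.708. Require 1/(1 + K_p·0.708) = 0.05, so 1 + 0.708·K_p = 20.
K_p = (20 − 1)/0.708 = 26.8.

K_p = 26.8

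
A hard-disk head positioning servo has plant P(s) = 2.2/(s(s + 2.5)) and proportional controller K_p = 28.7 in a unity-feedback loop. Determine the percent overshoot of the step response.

From 1 + K_pP(s) = 0: s² + 2.5s + 63.14 = 0 ⇒ ω_n = 7.946, ζ = 0.1573.
%OS = 100·exp(−πζ/√(1−ζ²)) = 100·exp(−π·0.1573/√0.9753) = 60.6%.

60.6%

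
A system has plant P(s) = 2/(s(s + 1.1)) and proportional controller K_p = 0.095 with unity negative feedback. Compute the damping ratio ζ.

1 + K_p·P(s) = 0 gives s² + 1.1s + 0.19 = 0.
Matching s² + 2ζω_n s + ω_n²: ω_n = √0.19 = 0.4359 rad/s and 2ζω_n = 1.1, so ζ = 1.1/(2·0.4359) = 1.26.

ζ = 1.26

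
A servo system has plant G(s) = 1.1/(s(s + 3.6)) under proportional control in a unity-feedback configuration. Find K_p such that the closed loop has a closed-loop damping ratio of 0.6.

Closed-loop characteristic equation: s² + 3.6s + K_p·1.1 = 0.
So ω_n = √(1.1K_p) and 2ζω_n = 3.6, giving ζ = 3.6/(2√(1.1K_p)).
Setting ζ = 0.6: √(1.1K_p) = 3.6/(2·0.6) = 3, so K_p = 9/1.1 = 8.18.

K_p = 8.18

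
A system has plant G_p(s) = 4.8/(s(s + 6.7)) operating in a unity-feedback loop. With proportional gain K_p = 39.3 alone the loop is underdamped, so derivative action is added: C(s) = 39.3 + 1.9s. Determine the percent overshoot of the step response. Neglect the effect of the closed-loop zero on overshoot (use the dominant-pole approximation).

Forward path: (39.3 + 1.9s)·4.8/(s(s+6.7)). The closed-loop characteristic equation is s² + (6.7 + 4.8·1.9)s + 4.8·39.3 = 0.
That is s² + 15.82s + 188.6 = 0, so ω_n = 13.73 rad/s and ζ = 15.82/(2·13.73) = 0.5759.
%OS = 100·exp(−πζ/√(1−ζ²)) = 10.9%.

10.9%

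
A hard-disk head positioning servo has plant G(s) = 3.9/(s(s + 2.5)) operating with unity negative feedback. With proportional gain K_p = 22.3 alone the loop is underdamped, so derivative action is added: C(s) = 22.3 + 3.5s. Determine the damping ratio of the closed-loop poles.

Forward path: (22.3 + 3.5s)·3.9/(s(s+2.5)). The closed-loop characteristic equation is s² + (2.5 + 3.9·3.5)s + 3.9·22.3 = 0.
That is s² + 16.15s + 86.97 = 0, so ω_n = 9.326 rad/s and ζ = 16.15/(2·9.326) = 0.8659.

ζ = 0.866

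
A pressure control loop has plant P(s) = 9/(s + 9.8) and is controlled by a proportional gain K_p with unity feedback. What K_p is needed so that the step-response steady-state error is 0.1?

K_p = 9.8

For a type-0 loop with proportional control, e_ss = 1/(1 + K_p·P(0)).
P(0) = 0.9184. Require 1/(1 + K_p·0.9184) = 0.1, so 1 + 0.9184·K_p = 10.
K_p = (10 − 1)/0.9184 = 9.8.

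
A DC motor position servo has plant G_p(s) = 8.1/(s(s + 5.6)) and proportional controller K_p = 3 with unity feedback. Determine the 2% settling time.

T_s ≈ 1.43 s

From 1 + K_pG_p(s) = 0: s² + 5.6s + 24.3 = 0 ⇒ ω_n = 4.93, ζ = 0.568.
2% settling time T_s ≈ 4/(ζω_n) = 4/2.8 = 1.43 s.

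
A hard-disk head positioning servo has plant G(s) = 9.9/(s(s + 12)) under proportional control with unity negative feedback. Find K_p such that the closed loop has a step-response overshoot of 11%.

K_p = 11

From %OS = 100·exp(−πζ/√(1−ζ²)) = 11%, ζ = −ln(0.11)/√(π²+ln²(0.11)) = 0.5749.
Characteristic equation s² + 12s + 9.9K_p = 0 gives ζ = 12/(2√(9.9K_p)).
Setting ζ = 0.5749: √(9.9K_p) = 12/(2·0.5749) = 10.44, so K_p = 108.9/9.9 = 11.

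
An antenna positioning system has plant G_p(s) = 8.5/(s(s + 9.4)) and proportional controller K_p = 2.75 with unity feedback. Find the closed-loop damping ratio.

The closed-loop denominator is s(s+9.4) + 2.75·8.5 = s² + 9.4s + 23.38.
So ω_n² = 23.38 ⇒ ω_n = 4.835 rad/s, and ζ = 9.4/(2ω_n) = 0.972.

ζ = 0.972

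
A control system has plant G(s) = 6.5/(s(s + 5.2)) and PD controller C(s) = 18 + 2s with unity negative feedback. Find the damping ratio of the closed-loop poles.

Forward path: (18 + 2s)·6.5/(s(s+5.2)). The closed-loop characteristic equation is s² + (5.2 + 6.5·2)s + 6.5·18 = 0.
That is s² + 18.2s + 117 = 0, so ω_n = 10.82 rad/s and ζ = 18.2/(2·10.82) = 0.8413.

ζ = 0.841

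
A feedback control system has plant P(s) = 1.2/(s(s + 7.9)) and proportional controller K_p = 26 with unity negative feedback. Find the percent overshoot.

The closed-loop denominator s² + 7.9s + 31.2 gives ω_n = √31.2 = 5.586 and ζ = 7.9/(2ω_n) = 0.7072.
%OS = 100·exp(−πζ/√(1−ζ²)) = 100·exp(−π·0.7072/√0.4999) = 4.32%.

4.32%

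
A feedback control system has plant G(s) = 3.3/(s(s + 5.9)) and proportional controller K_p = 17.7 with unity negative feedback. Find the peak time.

T_p = 0.446 s

The closed-loop denominator s² + 5.9s + 58.41 gives ω_n = √58.41 = 7.643 and ζ = 5.9/(2ω_n) = 0.386.
Damped frequency ω_d = ω_n√(1−ζ²) = 7.05 rad/s, so peak time T_p = π/ω_d = 0.446 s.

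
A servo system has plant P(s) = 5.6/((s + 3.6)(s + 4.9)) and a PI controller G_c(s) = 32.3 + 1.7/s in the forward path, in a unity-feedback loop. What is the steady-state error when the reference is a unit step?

The open loop G_c(s)P(s) has a pole at the origin (type 1), so the static position error constant is infinite and e_ss = 1/(1+∞) = 0.

0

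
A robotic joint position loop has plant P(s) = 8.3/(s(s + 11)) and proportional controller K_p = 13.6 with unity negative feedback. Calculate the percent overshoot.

14.9%

The closed-loop denominator s² + 11s + 112.9 gives ω_n = √112.9 = 10.62 and ζ = 11/(2ω_n) = 0.5177.
%OS = 100·exp(−πζ/√(1−ζ²)) = 100·exp(−π·0.5177/√0.732) = 14.9%.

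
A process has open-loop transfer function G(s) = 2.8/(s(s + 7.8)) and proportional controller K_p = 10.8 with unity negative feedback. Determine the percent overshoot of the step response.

4.24%

Closed-loop characteristic equation: s² + 7.8s + 30.24 = 0, so ω_n = 5.499 rad/s and ζ = 7.8/(2·5.499) = 0.7092.
%OS = 100·exp(−πζ/√(1−ζ²)) = 100·exp(−π·0.7092/√0.497) = 4.24%.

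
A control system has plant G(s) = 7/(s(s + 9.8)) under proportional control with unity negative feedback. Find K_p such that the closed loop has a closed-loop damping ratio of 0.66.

K_p = 7.87

Closed-loop characteristic equation: s² + 9.8s + K_p·7 = 0.
So ω_n = √(7K_p) and 2ζω_n = 9.8, giving ζ = 9.8/(2√(7K_p)).
Setting ζ = 0.66: √(7K_p) = 9.8/(2·0.66) = 7.424, so K_p = 55.12/7 = 7.87.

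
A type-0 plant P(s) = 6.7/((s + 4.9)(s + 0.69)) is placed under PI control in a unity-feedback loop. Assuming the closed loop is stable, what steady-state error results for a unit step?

0

The PI controller's integrator makes the forward path type 1, so e_ss to a step is zero.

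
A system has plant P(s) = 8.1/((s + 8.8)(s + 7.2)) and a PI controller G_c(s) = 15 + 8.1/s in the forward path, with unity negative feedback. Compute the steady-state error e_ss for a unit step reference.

0

The open loop G_c(s)P(s) has a pole at the origin (type 1), so the static position error constant is infinite and e_ss = 1/(1+∞) = 0.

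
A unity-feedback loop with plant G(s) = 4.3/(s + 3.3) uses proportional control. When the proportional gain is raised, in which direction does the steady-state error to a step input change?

e_ss = 1/(1 + K_p·G(0)); a larger K_p raises the denominator, so e_ss decreases.

decrease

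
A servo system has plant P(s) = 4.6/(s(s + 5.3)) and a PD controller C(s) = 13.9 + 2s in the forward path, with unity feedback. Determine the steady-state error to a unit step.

0

The open loop C(s)P(s) has a pole at the origin (type 1), so the static position error constant is infinite and e_ss = 1/(1+∞) = 0.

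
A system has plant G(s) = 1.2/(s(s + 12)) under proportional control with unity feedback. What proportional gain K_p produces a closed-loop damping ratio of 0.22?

K_p = 620

Closed-loop characteristic equation: s² + 12s + K_p·1.2 = 0.
So ω_n = √(1.2K_p) and 2ζω_n = 12, giving ζ = 12/(2√(1.2K_p)).
Setting ζ = 0.22: √(1.2K_p) = 12/(2·0.22) = 27.27, so K_p = 743.8/1.2 = 620.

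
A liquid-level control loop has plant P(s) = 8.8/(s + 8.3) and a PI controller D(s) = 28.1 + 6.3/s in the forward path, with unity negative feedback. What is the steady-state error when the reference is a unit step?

The open loop D(s)P(s) has a pole at the origin (type 1), so the static position error constant is infinite and e_ss = 1/(1+∞) = 0.

0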